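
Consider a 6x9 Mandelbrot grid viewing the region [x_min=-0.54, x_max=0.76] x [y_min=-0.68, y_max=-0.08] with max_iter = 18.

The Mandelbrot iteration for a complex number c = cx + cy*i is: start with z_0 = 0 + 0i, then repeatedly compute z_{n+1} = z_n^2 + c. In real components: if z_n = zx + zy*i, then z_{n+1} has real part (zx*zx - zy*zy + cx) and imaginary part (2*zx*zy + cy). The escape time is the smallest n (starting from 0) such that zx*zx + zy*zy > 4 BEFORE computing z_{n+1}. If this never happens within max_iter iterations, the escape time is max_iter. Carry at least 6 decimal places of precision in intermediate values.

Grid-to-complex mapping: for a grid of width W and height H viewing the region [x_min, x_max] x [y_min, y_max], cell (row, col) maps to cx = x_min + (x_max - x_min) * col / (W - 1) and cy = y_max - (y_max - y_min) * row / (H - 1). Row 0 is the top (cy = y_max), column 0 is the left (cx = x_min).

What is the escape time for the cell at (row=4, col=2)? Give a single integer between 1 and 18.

Answer: 18

Derivation:
z_0 = 0 + 0i, c = -0.0200 + -0.3800i
Iter 1: z = -0.0200 + -0.3800i, |z|^2 = 0.1448
Iter 2: z = -0.1640 + -0.3648i, |z|^2 = 0.1600
Iter 3: z = -0.1262 + -0.2603i, |z|^2 = 0.0837
Iter 4: z = -0.0719 + -0.3143i, |z|^2 = 0.1039
Iter 5: z = -0.1136 + -0.3348i, |z|^2 = 0.1250
Iter 6: z = -0.1192 + -0.3039i, |z|^2 = 0.1066
Iter 7: z = -0.0982 + -0.3075i, |z|^2 = 0.1042
Iter 8: z = -0.1050 + -0.3196i, |z|^2 = 0.1132
Iter 9: z = -0.1111 + -0.3129i, |z|^2 = 0.1103
Iter 10: z = -0.1056 + -0.3104i, |z|^2 = 0.1075
Iter 11: z = -0.1052 + -0.3145i, |z|^2 = 0.1100
Iter 12: z = -0.1078 + -0.3138i, |z|^2 = 0.1101
Iter 13: z = -0.1069 + -0.3123i, |z|^2 = 0.1090
Iter 14: z = -0.1061 + -0.3132i, |z|^2 = 0.1094
Iter 15: z = -0.1069 + -0.3135i, |z|^2 = 0.1097
Iter 16: z = -0.1069 + -0.3130i, |z|^2 = 0.1094
Iter 17: z = -0.1065 + -0.3131i, |z|^2 = 0.1094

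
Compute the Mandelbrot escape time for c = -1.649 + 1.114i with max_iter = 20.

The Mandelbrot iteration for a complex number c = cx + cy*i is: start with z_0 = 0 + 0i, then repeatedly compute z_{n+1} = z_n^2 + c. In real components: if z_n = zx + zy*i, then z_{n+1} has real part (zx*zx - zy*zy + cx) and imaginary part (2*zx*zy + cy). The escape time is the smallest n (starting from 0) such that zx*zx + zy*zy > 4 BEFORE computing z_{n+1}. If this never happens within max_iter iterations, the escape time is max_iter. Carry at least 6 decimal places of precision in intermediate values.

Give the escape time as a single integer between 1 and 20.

z_0 = 0 + 0i, c = -1.6490 + 1.1140i
Iter 1: z = -1.6490 + 1.1140i, |z|^2 = 3.9602
Iter 2: z = -0.1708 + -2.5600i, |z|^2 = 6.5826
Escaped at iteration 2

Answer: 2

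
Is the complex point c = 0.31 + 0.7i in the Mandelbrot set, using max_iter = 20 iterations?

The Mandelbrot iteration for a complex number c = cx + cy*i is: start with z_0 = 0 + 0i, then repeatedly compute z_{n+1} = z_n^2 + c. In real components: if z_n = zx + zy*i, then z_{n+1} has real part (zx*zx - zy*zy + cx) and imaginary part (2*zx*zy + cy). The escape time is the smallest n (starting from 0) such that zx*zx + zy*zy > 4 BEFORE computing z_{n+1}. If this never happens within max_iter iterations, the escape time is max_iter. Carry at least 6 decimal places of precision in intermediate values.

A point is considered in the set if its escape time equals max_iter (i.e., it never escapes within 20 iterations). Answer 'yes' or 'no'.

z_0 = 0 + 0i, c = 0.3100 + 0.7000i
Iter 1: z = 0.3100 + 0.7000i, |z|^2 = 0.5861
Iter 2: z = -0.0839 + 1.1340i, |z|^2 = 1.2930
Iter 3: z = -0.9689 + 0.5097i, |z|^2 = 1.1986
Iter 4: z = 0.9890 + -0.2877i, |z|^2 = 1.0609
Iter 5: z = 1.2053 + 0.1309i, |z|^2 = 1.4699
Iter 6: z = 1.7456 + 1.0154i, |z|^2 = 4.0784
Escaped at iteration 6

Answer: no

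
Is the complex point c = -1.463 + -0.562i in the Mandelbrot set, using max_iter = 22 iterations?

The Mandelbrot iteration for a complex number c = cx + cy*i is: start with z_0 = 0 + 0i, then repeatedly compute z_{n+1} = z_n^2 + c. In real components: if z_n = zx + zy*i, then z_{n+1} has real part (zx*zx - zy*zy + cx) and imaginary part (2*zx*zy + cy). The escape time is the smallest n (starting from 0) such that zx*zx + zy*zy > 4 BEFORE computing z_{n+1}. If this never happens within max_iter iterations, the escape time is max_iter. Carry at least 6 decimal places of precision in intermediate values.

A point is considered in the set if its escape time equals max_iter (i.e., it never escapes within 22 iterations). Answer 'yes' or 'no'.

Answer: no

Derivation:
z_0 = 0 + 0i, c = -1.4630 + -0.5620i
Iter 1: z = -1.4630 + -0.5620i, |z|^2 = 2.4562
Iter 2: z = 0.3615 + 1.0824i, |z|^2 = 1.3023
Iter 3: z = -2.5039 + 0.2206i, |z|^2 = 6.3183
Escaped at iteration 3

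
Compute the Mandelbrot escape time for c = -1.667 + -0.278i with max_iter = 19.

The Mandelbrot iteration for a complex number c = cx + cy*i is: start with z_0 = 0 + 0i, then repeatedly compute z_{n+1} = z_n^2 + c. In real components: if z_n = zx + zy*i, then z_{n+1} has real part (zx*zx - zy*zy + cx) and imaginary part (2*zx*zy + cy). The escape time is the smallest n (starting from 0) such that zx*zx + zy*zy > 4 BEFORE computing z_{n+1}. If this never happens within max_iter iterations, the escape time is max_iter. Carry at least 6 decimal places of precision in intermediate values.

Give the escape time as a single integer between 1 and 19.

Answer: 4

Derivation:
z_0 = 0 + 0i, c = -1.6670 + -0.2780i
Iter 1: z = -1.6670 + -0.2780i, |z|^2 = 2.8562
Iter 2: z = 1.0346 + 0.6489i, |z|^2 = 1.4914
Iter 3: z = -1.0176 + 1.0646i, |z|^2 = 2.1689
Iter 4: z = -1.7649 + -2.4447i, |z|^2 = 9.0914
Escaped at iteration 4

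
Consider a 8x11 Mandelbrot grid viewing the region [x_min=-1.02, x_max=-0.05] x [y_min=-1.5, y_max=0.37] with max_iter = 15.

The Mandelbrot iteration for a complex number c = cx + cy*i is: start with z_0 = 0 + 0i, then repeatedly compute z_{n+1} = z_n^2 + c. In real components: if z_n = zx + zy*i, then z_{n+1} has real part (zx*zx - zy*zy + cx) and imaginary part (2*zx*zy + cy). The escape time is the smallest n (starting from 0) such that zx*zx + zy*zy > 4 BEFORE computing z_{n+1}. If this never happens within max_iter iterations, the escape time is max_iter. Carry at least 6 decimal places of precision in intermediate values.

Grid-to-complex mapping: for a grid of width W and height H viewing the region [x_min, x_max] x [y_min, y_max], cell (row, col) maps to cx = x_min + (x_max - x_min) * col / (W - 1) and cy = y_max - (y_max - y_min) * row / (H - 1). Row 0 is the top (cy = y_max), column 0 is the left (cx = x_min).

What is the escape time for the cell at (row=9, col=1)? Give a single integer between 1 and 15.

z_0 = 0 + 0i, c = -0.8814 + -1.3130i
Iter 1: z = -0.8814 + -1.3130i, |z|^2 = 2.5009
Iter 2: z = -1.8285 + 1.0016i, |z|^2 = 4.3466
Escaped at iteration 2

Answer: 2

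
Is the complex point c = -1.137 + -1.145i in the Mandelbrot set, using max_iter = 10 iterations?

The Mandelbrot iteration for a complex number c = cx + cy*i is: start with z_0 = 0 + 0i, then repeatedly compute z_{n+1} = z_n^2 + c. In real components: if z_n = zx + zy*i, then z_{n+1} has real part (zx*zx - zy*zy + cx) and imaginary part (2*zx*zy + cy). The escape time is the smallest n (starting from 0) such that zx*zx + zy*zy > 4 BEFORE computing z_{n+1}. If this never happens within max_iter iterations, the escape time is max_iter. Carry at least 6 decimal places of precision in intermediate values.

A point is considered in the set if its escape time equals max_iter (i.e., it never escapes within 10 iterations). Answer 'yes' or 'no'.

Answer: no

Derivation:
z_0 = 0 + 0i, c = -1.1370 + -1.1450i
Iter 1: z = -1.1370 + -1.1450i, |z|^2 = 2.6038
Iter 2: z = -1.1553 + 1.4587i, |z|^2 = 3.4625
Iter 3: z = -1.9303 + -4.5154i, |z|^2 = 24.1149
Escaped at iteration 3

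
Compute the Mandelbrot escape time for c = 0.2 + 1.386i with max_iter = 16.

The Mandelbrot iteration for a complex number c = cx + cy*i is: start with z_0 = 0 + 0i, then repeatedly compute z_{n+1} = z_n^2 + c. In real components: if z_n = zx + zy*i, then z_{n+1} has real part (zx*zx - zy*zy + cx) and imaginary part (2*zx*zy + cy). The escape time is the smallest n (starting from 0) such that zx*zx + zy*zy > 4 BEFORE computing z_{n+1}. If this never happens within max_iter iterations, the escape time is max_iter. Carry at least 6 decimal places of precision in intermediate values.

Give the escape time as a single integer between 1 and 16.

Answer: 2

Derivation:
z_0 = 0 + 0i, c = 0.2000 + 1.3860i
Iter 1: z = 0.2000 + 1.3860i, |z|^2 = 1.9610
Iter 2: z = -1.6810 + 1.9404i, |z|^2 = 6.5909
Escaped at iteration 2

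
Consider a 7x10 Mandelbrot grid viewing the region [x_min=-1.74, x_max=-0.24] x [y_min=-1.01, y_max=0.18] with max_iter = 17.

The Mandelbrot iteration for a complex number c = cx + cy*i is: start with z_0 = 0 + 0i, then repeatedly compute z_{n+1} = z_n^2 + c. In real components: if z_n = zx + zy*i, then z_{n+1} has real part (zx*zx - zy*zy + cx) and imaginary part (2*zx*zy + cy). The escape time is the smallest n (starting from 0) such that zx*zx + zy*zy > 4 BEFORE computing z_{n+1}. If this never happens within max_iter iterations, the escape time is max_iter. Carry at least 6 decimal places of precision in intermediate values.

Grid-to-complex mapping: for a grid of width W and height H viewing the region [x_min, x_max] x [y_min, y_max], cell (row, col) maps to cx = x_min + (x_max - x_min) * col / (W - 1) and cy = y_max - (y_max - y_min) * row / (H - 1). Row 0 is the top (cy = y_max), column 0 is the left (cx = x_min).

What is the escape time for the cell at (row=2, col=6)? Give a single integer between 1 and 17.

Answer: 17

Derivation:
z_0 = 0 + 0i, c = -0.2400 + -0.0844i
Iter 1: z = -0.2400 + -0.0844i, |z|^2 = 0.0647
Iter 2: z = -0.1895 + -0.0439i, |z|^2 = 0.0379
Iter 3: z = -0.2060 + -0.0678i, |z|^2 = 0.0470
Iter 4: z = -0.2022 + -0.0565i, |z|^2 = 0.0441
Iter 5: z = -0.2023 + -0.0616i, |z|^2 = 0.0447
Iter 6: z = -0.2029 + -0.0595i, |z|^2 = 0.0447
Iter 7: z = -0.2024 + -0.0603i, |z|^2 = 0.0446
Iter 8: z = -0.2027 + -0.0600i, |z|^2 = 0.0447
Iter 9: z = -0.2025 + -0.0601i, |z|^2 = 0.0446
Iter 10: z = -0.2026 + -0.0601i, |z|^2 = 0.0447
Iter 11: z = -0.2026 + -0.0601i, |z|^2 = 0.0446
Iter 12: z = -0.2026 + -0.0601i, |z|^2 = 0.0446
Iter 13: z = -0.2026 + -0.0601i, |z|^2 = 0.0446
Iter 14: z = -0.2026 + -0.0601i, |z|^2 = 0.0446
Iter 15: z = -0.2026 + -0.0601i, |z|^2 = 0.0446
Iter 16: z = -0.2026 + -0.0601i, |z|^2 = 0.0446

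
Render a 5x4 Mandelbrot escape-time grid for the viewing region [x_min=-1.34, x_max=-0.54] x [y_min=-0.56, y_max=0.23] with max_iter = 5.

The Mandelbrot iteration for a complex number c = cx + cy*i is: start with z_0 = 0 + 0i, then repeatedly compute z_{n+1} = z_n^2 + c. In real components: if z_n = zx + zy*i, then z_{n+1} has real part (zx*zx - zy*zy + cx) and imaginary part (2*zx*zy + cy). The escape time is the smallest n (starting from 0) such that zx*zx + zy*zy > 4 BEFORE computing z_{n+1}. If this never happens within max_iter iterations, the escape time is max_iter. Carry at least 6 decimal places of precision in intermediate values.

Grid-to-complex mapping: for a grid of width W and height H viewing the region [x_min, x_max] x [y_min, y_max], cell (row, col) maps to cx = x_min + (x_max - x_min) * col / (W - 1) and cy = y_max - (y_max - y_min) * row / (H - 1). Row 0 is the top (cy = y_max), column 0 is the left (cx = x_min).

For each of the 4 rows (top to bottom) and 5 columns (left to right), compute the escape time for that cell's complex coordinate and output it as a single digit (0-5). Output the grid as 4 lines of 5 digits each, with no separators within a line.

(row=0, col=0): c = -1.3400 + 0.2300i → escape time 5
(row=0, col=1): c = -1.1400 + 0.2300i → escape time 5
(row=0, col=2): c = -0.9400 + 0.2300i → escape time 5
(row=0, col=3): c = -0.7400 + 0.2300i → escape time 5
(row=0, col=4): c = -0.5400 + 0.2300i → escape time 5
(row=1, col=0): c = -1.3400 + -0.0333i → escape time 5
(row=1, col=1): c = -1.1400 + -0.0333i → escape time 5
(row=1, col=2): c = -0.9400 + -0.0333i → escape time 5
(row=1, col=3): c = -0.7400 + -0.0333i → escape time 5
(row=1, col=4): c = -0.5400 + -0.0333i → escape time 5
(row=2, col=0): c = -1.3400 + -0.2967i → escape time 5
(row=2, col=1): c = -1.1400 + -0.2967i → escape time 5
(row=2, col=2): c = -0.9400 + -0.2967i → escape time 5
(row=2, col=3): c = -0.7400 + -0.2967i → escape time 5
(row=2, col=4): c = -0.5400 + -0.2967i → escape time 5
(row=3, col=0): c = -1.3400 + -0.5600i → escape time 3
(row=3, col=1): c = -1.1400 + -0.5600i → escape time 4
(row=3, col=2): c = -0.9400 + -0.5600i → escape time 5
(row=3, col=3): c = -0.7400 + -0.5600i → escape time 5
(row=3, col=4): c = -0.5400 + -0.5600i → escape time 5

Answer: 55555
55555
55555
34555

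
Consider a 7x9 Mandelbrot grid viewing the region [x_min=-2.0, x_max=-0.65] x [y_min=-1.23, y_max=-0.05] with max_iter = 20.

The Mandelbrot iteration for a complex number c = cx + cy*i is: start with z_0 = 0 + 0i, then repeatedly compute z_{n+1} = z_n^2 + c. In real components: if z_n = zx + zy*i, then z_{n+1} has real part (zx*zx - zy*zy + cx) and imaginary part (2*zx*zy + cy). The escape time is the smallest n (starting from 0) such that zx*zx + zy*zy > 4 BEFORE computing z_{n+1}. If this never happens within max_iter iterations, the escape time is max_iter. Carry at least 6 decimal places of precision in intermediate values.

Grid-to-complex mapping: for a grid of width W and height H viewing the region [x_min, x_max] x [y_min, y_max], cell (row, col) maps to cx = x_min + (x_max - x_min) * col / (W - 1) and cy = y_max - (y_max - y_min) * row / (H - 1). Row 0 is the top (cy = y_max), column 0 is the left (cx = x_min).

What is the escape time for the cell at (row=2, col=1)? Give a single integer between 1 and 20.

z_0 = 0 + 0i, c = -1.7750 + -0.3450i
Iter 1: z = -1.7750 + -0.3450i, |z|^2 = 3.2696
Iter 2: z = 1.2566 + 0.8797i, |z|^2 = 2.3530
Iter 3: z = -0.9699 + 1.8660i, |z|^2 = 4.4226
Escaped at iteration 3

Answer: 3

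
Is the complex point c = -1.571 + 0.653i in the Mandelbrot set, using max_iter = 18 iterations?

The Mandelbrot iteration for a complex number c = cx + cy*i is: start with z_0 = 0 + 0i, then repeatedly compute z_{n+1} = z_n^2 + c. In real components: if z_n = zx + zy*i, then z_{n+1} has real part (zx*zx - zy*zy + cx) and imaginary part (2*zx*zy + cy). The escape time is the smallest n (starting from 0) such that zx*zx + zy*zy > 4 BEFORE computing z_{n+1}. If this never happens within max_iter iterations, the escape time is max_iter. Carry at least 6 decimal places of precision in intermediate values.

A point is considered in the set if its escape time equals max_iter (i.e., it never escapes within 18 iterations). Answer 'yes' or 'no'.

z_0 = 0 + 0i, c = -1.5710 + 0.6530i
Iter 1: z = -1.5710 + 0.6530i, |z|^2 = 2.8944
Iter 2: z = 0.4706 + -1.3987i, |z|^2 = 2.1779
Iter 3: z = -3.3059 + -0.6636i, |z|^2 = 11.3696
Escaped at iteration 3

Answer: no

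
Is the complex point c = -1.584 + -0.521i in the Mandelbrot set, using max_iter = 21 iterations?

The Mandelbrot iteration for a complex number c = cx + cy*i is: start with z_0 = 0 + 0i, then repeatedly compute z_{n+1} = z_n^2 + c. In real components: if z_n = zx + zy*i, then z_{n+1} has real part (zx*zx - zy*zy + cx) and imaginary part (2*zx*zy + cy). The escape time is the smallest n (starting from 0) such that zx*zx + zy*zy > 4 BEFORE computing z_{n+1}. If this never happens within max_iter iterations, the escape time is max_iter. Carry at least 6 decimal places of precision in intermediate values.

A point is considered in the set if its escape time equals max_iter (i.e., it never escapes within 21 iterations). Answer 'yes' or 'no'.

Answer: no

Derivation:
z_0 = 0 + 0i, c = -1.5840 + -0.5210i
Iter 1: z = -1.5840 + -0.5210i, |z|^2 = 2.7805
Iter 2: z = 0.6536 + 1.1295i, |z|^2 = 1.7030
Iter 3: z = -2.4326 + 0.9556i, |z|^2 = 6.8307
Escaped at iteration 3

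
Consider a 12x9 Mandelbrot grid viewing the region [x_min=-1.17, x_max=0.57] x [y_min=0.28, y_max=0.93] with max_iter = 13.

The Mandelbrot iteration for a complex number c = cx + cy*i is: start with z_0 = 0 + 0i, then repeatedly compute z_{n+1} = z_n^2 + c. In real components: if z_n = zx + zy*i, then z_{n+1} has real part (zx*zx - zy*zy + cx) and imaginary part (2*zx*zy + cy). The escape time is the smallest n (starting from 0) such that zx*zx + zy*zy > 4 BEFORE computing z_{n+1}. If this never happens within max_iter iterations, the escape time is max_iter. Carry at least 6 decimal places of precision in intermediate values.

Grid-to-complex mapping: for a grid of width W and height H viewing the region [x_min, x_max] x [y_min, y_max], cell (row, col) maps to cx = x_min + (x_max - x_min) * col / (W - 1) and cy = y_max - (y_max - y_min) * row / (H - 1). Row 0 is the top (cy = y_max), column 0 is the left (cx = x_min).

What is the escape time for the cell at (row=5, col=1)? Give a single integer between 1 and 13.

Answer: 5

Derivation:
z_0 = 0 + 0i, c = -1.0118 + 0.5238i
Iter 1: z = -1.0118 + 0.5238i, |z|^2 = 1.2981
Iter 2: z = -0.2624 + -0.5361i, |z|^2 = 0.3563
Iter 3: z = -1.2304 + 0.8051i, |z|^2 = 2.1621
Iter 4: z = -0.1460 + -1.4574i, |z|^2 = 2.1453
Iter 5: z = -3.1145 + 0.9493i, |z|^2 = 10.6012
Escaped at iteration 5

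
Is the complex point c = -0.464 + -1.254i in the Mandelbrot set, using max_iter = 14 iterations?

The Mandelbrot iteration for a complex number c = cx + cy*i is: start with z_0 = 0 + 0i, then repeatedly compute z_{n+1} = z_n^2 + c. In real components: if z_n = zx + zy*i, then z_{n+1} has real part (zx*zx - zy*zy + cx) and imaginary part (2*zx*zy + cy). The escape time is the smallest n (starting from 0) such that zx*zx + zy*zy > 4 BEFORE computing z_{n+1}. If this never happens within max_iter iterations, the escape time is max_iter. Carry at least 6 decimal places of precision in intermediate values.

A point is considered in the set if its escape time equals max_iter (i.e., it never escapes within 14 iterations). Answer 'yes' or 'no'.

z_0 = 0 + 0i, c = -0.4640 + -1.2540i
Iter 1: z = -0.4640 + -1.2540i, |z|^2 = 1.7878
Iter 2: z = -1.8212 + -0.0903i, |z|^2 = 3.3250
Iter 3: z = 2.8447 + -0.9251i, |z|^2 = 8.9481
Escaped at iteration 3

Answer: no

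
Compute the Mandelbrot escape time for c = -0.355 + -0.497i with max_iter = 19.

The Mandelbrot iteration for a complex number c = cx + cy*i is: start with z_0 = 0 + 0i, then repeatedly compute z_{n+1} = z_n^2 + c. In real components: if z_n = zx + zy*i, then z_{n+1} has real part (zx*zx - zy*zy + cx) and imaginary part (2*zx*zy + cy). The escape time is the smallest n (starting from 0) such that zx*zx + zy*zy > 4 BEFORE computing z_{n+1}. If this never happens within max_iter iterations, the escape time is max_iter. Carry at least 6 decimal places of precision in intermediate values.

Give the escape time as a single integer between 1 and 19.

z_0 = 0 + 0i, c = -0.3550 + -0.4970i
Iter 1: z = -0.3550 + -0.4970i, |z|^2 = 0.3730
Iter 2: z = -0.4760 + -0.1441i, |z|^2 = 0.2473
Iter 3: z = -0.1492 + -0.3598i, |z|^2 = 0.1517
Iter 4: z = -0.4622 + -0.3896i, |z|^2 = 0.3654
Iter 5: z = -0.2932 + -0.1368i, |z|^2 = 0.1047
Iter 6: z = -0.2878 + -0.4168i, |z|^2 = 0.2565
Iter 7: z = -0.4459 + -0.2571i, |z|^2 = 0.2649
Iter 8: z = -0.2223 + -0.2677i, |z|^2 = 0.1211
Iter 9: z = -0.3772 + -0.3780i, |z|^2 = 0.2852
Iter 10: z = -0.3556 + -0.2118i, |z|^2 = 0.1713
Iter 11: z = -0.2734 + -0.3464i, |z|^2 = 0.1947
Iter 12: z = -0.4002 + -0.3076i, |z|^2 = 0.2548
Iter 13: z = -0.2894 + -0.2508i, |z|^2 = 0.1467
Iter 14: z = -0.3341 + -0.3518i, |z|^2 = 0.2354
Iter 15: z = -0.3671 + -0.2619i, |z|^2 = 0.2034
Iter 16: z = -0.2888 + -0.3047i, |z|^2 = 0.1763
Iter 17: z = -0.3644 + -0.3210i, |z|^2 = 0.2358
Iter 18: z = -0.3252 + -0.2630i, |z|^2 = 0.1750

Answer: 19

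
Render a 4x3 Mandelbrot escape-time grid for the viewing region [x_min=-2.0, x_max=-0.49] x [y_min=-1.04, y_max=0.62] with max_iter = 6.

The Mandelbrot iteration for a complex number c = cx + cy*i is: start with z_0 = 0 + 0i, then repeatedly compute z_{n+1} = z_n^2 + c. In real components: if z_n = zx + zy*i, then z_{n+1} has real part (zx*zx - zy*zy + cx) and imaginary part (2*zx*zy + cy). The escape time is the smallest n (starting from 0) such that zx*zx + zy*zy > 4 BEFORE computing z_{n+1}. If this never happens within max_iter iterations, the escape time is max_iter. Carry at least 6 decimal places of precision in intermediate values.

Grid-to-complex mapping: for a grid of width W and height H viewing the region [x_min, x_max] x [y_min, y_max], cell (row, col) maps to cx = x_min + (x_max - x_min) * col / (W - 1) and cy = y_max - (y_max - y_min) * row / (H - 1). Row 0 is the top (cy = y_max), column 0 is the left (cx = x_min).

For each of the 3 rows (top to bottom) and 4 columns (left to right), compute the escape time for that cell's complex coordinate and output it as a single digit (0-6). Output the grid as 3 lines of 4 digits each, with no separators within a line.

(row=0, col=0): c = -2.0000 + 0.6200i → escape time 1
(row=0, col=1): c = -1.4967 + 0.6200i → escape time 3
(row=0, col=2): c = -0.9933 + 0.6200i → escape time 4
(row=0, col=3): c = -0.4900 + 0.6200i → escape time 6
(row=1, col=0): c = -2.0000 + -0.2100i → escape time 1
(row=1, col=1): c = -1.4967 + -0.2100i → escape time 5
(row=1, col=2): c = -0.9933 + -0.2100i → escape time 6
(row=1, col=3): c = -0.4900 + -0.2100i → escape time 6
(row=2, col=0): c = -2.0000 + -1.0400i → escape time 1
(row=2, col=1): c = -1.4967 + -1.0400i → escape time 2
(row=2, col=2): c = -0.9933 + -1.0400i → escape time 3
(row=2, col=3): c = -0.4900 + -1.0400i → escape time 4

Answer: 1346
1566
1234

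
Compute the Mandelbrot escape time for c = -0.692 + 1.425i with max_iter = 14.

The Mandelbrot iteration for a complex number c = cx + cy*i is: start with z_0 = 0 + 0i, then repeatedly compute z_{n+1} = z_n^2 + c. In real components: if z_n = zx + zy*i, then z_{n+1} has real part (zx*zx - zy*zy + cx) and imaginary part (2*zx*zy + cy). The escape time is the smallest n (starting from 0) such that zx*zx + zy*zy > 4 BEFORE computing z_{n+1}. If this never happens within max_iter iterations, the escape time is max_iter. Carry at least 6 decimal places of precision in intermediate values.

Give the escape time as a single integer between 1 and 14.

Answer: 2

Derivation:
z_0 = 0 + 0i, c = -0.6920 + 1.4250i
Iter 1: z = -0.6920 + 1.4250i, |z|^2 = 2.5095
Iter 2: z = -2.2438 + -0.5472i, |z|^2 = 5.3339
Escaped at iteration 2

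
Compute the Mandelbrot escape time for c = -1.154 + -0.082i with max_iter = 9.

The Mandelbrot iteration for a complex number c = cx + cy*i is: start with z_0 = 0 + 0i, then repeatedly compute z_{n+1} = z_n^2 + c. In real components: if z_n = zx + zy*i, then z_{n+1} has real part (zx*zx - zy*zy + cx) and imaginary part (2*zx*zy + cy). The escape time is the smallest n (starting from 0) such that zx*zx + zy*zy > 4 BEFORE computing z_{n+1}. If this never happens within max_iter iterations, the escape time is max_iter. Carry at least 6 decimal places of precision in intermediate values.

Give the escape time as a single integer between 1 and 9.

Answer: 9

Derivation:
z_0 = 0 + 0i, c = -1.1540 + -0.0820i
Iter 1: z = -1.1540 + -0.0820i, |z|^2 = 1.3384
Iter 2: z = 0.1710 + 0.1073i, |z|^2 = 0.0407
Iter 3: z = -1.1363 + -0.0453i, |z|^2 = 1.2932
Iter 4: z = 0.1350 + 0.0210i, |z|^2 = 0.0187
Iter 5: z = -1.1362 + -0.0763i, |z|^2 = 1.2968
Iter 6: z = 0.1311 + 0.0915i, |z|^2 = 0.0256
Iter 7: z = -1.1452 + -0.0580i, |z|^2 = 1.3148
Iter 8: z = 0.1540 + 0.0509i, |z|^2 = 0.0263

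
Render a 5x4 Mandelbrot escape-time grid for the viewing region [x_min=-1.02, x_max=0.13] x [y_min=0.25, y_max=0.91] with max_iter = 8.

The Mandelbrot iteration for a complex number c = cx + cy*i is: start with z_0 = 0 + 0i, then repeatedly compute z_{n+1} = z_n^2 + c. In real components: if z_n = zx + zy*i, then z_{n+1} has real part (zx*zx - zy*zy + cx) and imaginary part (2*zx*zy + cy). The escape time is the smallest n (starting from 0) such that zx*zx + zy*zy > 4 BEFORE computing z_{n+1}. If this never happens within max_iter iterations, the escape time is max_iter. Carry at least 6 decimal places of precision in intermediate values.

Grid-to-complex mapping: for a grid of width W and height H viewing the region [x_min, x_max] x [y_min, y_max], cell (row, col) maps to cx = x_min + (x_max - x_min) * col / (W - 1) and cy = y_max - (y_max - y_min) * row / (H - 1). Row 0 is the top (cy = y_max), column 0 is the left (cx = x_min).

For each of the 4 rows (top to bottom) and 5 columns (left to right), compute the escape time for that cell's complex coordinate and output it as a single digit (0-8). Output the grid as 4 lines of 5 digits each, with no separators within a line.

Answer: 34585
45888
58888
88888

Derivation:
(row=0, col=0): c = -1.0200 + 0.9100i → escape time 3
(row=0, col=1): c = -0.7325 + 0.9100i → escape time 4
(row=0, col=2): c = -0.4450 + 0.9100i → escape time 5
(row=0, col=3): c = -0.1575 + 0.9100i → escape time 8
(row=0, col=4): c = 0.1300 + 0.9100i → escape time 5
(row=1, col=0): c = -1.0200 + 0.6900i → escape time 4
(row=1, col=1): c = -0.7325 + 0.6900i → escape time 5
(row=1, col=2): c = -0.4450 + 0.6900i → escape time 8
(row=1, col=3): c = -0.1575 + 0.6900i → escape time 8
(row=1, col=4): c = 0.1300 + 0.6900i → escape time 8
(row=2, col=0): c = -1.0200 + 0.4700i → escape time 5
(row=2, col=1): c = -0.7325 + 0.4700i → escape time 8
(row=2, col=2): c = -0.4450 + 0.4700i → escape time 8
(row=2, col=3): c = -0.1575 + 0.4700i → escape time 8
(row=2, col=4): c = 0.1300 + 0.4700i → escape time 8
(row=3, col=0): c = -1.0200 + 0.2500i → escape time 8
(row=3, col=1): c = -0.7325 + 0.2500i → escape time 8
(row=3, col=2): c = -0.4450 + 0.2500i → escape time 8
(row=3, col=3): c = -0.1575 + 0.2500i → escape time 8
(row=3, col=4): c = 0.1300 + 0.2500i → escape time 8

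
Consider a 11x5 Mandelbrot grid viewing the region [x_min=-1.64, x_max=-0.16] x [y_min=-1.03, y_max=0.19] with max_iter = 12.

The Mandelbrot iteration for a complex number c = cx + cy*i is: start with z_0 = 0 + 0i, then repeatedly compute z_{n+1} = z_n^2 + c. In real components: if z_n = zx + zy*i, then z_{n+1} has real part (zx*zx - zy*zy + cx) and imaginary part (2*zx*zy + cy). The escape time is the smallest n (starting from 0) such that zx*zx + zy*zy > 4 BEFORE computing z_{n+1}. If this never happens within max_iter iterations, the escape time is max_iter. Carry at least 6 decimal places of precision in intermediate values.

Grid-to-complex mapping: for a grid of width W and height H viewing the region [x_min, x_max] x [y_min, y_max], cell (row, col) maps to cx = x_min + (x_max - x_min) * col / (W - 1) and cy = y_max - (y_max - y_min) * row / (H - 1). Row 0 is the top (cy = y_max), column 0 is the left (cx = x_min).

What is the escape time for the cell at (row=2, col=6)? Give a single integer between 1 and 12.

z_0 = 0 + 0i, c = -0.7520 + -0.4200i
Iter 1: z = -0.7520 + -0.4200i, |z|^2 = 0.7419
Iter 2: z = -0.3629 + 0.2117i, |z|^2 = 0.1765
Iter 3: z = -0.6651 + -0.5736i, |z|^2 = 0.7714
Iter 4: z = -0.6387 + 0.3431i, |z|^2 = 0.5256
Iter 5: z = -0.4618 + -0.8582i, |z|^2 = 0.9498
Iter 6: z = -1.2753 + 0.3726i, |z|^2 = 1.7652
Iter 7: z = 0.7355 + -1.3704i, |z|^2 = 2.4190
Iter 8: z = -2.0890 + -2.4360i, |z|^2 = 10.2980
Escaped at iteration 8

Answer: 8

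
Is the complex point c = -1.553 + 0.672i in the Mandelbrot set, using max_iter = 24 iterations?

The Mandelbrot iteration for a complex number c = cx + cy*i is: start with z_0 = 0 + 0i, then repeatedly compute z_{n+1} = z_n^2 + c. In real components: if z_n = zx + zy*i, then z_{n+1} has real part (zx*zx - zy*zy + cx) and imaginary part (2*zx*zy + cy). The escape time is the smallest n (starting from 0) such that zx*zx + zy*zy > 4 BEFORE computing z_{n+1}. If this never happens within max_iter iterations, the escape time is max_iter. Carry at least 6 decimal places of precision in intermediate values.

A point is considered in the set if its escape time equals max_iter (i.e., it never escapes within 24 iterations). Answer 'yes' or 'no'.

z_0 = 0 + 0i, c = -1.5530 + 0.6720i
Iter 1: z = -1.5530 + 0.6720i, |z|^2 = 2.8634
Iter 2: z = 0.4072 + -1.4152i, |z|^2 = 2.1687
Iter 3: z = -3.3900 + -0.4806i, |z|^2 = 11.7234
Escaped at iteration 3

Answer: no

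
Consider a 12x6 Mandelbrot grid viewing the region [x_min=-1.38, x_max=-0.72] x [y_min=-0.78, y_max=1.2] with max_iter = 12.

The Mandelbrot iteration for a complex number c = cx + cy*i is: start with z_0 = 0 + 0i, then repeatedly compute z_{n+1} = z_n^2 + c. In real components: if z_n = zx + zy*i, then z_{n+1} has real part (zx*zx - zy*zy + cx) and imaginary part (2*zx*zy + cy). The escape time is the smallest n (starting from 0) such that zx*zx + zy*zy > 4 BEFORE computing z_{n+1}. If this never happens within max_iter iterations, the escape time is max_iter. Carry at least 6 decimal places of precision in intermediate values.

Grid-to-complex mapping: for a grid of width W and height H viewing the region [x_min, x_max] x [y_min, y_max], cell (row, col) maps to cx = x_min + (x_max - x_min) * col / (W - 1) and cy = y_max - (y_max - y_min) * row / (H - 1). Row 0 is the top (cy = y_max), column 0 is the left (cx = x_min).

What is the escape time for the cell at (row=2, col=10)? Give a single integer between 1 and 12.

z_0 = 0 + 0i, c = -0.7800 + 0.4080i
Iter 1: z = -0.7800 + 0.4080i, |z|^2 = 0.7749
Iter 2: z = -0.3381 + -0.2285i, |z|^2 = 0.1665
Iter 3: z = -0.7179 + 0.5625i, |z|^2 = 0.8318
Iter 4: z = -0.5810 + -0.3996i, |z|^2 = 0.4972
Iter 5: z = -0.6022 + 0.8724i, |z|^2 = 1.1236
Iter 6: z = -1.1784 + -0.6426i, |z|^2 = 1.8016
Iter 7: z = 0.1957 + 1.9225i, |z|^2 = 3.7342
Iter 8: z = -4.4376 + 1.1605i, |z|^2 = 21.0393
Escaped at iteration 8

Answer: 8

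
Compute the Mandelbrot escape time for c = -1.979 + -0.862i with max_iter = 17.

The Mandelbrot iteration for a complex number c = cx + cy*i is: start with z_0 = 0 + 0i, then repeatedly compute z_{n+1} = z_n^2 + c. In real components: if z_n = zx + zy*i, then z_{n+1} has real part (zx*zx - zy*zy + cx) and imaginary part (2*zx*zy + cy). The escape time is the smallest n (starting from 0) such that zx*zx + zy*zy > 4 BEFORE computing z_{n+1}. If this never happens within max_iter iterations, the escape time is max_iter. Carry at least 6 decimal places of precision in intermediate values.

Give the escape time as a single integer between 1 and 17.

z_0 = 0 + 0i, c = -1.9790 + -0.8620i
Iter 1: z = -1.9790 + -0.8620i, |z|^2 = 4.6595
Escaped at iteration 1

Answer: 1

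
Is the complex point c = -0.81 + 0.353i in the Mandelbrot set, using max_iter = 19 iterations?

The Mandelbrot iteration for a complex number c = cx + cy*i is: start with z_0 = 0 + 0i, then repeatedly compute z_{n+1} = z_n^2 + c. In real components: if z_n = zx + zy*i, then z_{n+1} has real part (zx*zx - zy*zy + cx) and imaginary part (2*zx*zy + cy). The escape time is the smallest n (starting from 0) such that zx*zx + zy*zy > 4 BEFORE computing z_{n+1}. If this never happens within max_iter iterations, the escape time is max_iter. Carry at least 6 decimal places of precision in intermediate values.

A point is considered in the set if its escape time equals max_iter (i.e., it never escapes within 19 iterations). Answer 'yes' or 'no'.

Answer: no

Derivation:
z_0 = 0 + 0i, c = -0.8100 + 0.3530i
Iter 1: z = -0.8100 + 0.3530i, |z|^2 = 0.7807
Iter 2: z = -0.2785 + -0.2189i, |z|^2 = 0.1255
Iter 3: z = -0.7803 + 0.4749i, |z|^2 = 0.8345
Iter 4: z = -0.4266 + -0.3882i, |z|^2 = 0.3327
Iter 5: z = -0.7787 + 0.6842i, |z|^2 = 1.0745
Iter 6: z = -0.6718 + -0.7125i, |z|^2 = 0.9590
Iter 7: z = -0.8664 + 1.3104i, |z|^2 = 2.4678
Iter 8: z = -1.7764 + -1.9176i, |z|^2 = 6.8331
Escaped at iteration 8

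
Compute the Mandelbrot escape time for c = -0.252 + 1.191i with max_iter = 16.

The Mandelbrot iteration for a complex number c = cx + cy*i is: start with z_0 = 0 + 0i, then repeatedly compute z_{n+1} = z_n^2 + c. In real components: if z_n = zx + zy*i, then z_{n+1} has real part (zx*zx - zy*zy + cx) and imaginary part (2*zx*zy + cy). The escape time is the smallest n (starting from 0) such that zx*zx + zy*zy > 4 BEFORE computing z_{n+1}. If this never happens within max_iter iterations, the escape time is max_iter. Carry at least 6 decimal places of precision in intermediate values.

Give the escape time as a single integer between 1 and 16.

z_0 = 0 + 0i, c = -0.2520 + 1.1910i
Iter 1: z = -0.2520 + 1.1910i, |z|^2 = 1.4820
Iter 2: z = -1.6070 + 0.5907i, |z|^2 = 2.9313
Iter 3: z = 1.9814 + -0.7076i, |z|^2 = 4.4267
Escaped at iteration 3

Answer: 3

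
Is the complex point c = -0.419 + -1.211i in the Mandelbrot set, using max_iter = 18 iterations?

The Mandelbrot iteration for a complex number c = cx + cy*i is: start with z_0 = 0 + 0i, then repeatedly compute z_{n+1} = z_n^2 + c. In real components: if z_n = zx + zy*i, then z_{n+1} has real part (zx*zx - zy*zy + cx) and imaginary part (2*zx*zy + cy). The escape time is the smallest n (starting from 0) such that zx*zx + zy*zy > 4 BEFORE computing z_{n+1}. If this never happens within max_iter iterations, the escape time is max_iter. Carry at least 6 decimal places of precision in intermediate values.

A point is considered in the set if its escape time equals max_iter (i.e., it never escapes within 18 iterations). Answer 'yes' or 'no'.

z_0 = 0 + 0i, c = -0.4190 + -1.2110i
Iter 1: z = -0.4190 + -1.2110i, |z|^2 = 1.6421
Iter 2: z = -1.7100 + -0.1962i, |z|^2 = 2.9625
Iter 3: z = 2.4665 + -0.5401i, |z|^2 = 6.3752
Escaped at iteration 3

Answer: no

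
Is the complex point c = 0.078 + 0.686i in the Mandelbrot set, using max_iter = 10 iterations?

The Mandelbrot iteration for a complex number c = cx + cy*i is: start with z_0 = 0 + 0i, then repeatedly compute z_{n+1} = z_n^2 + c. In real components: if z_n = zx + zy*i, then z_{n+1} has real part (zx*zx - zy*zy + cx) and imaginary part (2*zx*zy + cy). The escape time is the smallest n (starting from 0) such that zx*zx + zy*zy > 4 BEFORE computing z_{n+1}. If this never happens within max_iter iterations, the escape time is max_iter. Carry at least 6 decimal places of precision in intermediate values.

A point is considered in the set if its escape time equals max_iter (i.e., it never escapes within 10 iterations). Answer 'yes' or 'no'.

Answer: no

Derivation:
z_0 = 0 + 0i, c = 0.0780 + 0.6860i
Iter 1: z = 0.0780 + 0.6860i, |z|^2 = 0.4767
Iter 2: z = -0.3865 + 0.7930i, |z|^2 = 0.7783
Iter 3: z = -0.4015 + 0.0730i, |z|^2 = 0.1665
Iter 4: z = 0.2339 + 0.6274i, |z|^2 = 0.4483
Iter 5: z = -0.2609 + 0.9795i, |z|^2 = 1.0274
Iter 6: z = -0.8132 + 0.1748i, |z|^2 = 0.6919
Iter 7: z = 0.7088 + 0.4016i, |z|^2 = 0.6637
Iter 8: z = 0.4191 + 1.2553i, |z|^2 = 1.7514
Iter 9: z = -1.3222 + 1.7381i, |z|^2 = 4.7693
Escaped at iteration 9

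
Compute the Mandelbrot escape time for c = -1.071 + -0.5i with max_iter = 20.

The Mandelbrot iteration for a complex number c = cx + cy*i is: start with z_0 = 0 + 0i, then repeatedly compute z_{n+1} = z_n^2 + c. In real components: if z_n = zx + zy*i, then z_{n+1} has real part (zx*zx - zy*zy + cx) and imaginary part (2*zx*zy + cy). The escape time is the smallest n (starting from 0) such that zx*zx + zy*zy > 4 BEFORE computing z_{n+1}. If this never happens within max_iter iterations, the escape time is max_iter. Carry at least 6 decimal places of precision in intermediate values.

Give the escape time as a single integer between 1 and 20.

z_0 = 0 + 0i, c = -1.0710 + -0.5000i
Iter 1: z = -1.0710 + -0.5000i, |z|^2 = 1.3970
Iter 2: z = -0.1740 + 0.5710i, |z|^2 = 0.3563
Iter 3: z = -1.3668 + -0.6987i, |z|^2 = 2.3562
Iter 4: z = 0.3090 + 1.4098i, |z|^2 = 2.0831
Iter 5: z = -2.9632 + 0.3712i, |z|^2 = 8.9181
Escaped at iteration 5

Answer: 5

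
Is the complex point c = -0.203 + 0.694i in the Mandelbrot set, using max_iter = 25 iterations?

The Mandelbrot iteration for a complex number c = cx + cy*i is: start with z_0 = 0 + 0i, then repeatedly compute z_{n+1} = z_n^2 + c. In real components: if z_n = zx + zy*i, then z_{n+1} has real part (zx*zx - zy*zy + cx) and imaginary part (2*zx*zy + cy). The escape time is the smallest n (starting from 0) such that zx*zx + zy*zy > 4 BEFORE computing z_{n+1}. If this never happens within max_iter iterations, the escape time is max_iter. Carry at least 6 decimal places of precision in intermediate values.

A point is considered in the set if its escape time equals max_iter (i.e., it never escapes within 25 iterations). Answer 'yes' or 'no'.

z_0 = 0 + 0i, c = -0.2030 + 0.6940i
Iter 1: z = -0.2030 + 0.6940i, |z|^2 = 0.5228
Iter 2: z = -0.6434 + 0.4122i, |z|^2 = 0.5839
Iter 3: z = 0.0411 + 0.1635i, |z|^2 = 0.0284
Iter 4: z = -0.2281 + 0.7074i, |z|^2 = 0.5525
Iter 5: z = -0.6514 + 0.3713i, |z|^2 = 0.5623
Iter 6: z = 0.0835 + 0.2102i, |z|^2 = 0.0511
Iter 7: z = -0.2402 + 0.7291i, |z|^2 = 0.5893
Iter 8: z = -0.6769 + 0.3437i, |z|^2 = 0.5763
Iter 9: z = 0.1370 + 0.2287i, |z|^2 = 0.0711
Iter 10: z = -0.2365 + 0.7567i, |z|^2 = 0.6285
Iter 11: z = -0.7196 + 0.3361i, |z|^2 = 0.6308
Iter 12: z = 0.2019 + 0.2103i, |z|^2 = 0.0850
Iter 13: z = -0.2065 + 0.7789i, |z|^2 = 0.6493
Iter 14: z = -0.7671 + 0.3723i, |z|^2 = 0.7270
Iter 15: z = 0.2468 + 0.1228i, |z|^2 = 0.0760
Iter 16: z = -0.1572 + 0.7546i, |z|^2 = 0.5941
Iter 17: z = -0.7477 + 0.4568i, |z|^2 = 0.7677
Iter 18: z = 0.1474 + 0.0109i, |z|^2 = 0.0219
Iter 19: z = -0.1814 + 0.6972i, |z|^2 = 0.5190
Iter 20: z = -0.6562 + 0.4411i, |z|^2 = 0.6252
Iter 21: z = 0.0331 + 0.1151i, |z|^2 = 0.0143
Iter 22: z = -0.2152 + 0.7016i, |z|^2 = 0.5386
Iter 23: z = -0.6490 + 0.3921i, |z|^2 = 0.5749
Iter 24: z = 0.0644 + 0.1851i, |z|^2 = 0.0384
Did not escape in 25 iterations → in set

Answer: yes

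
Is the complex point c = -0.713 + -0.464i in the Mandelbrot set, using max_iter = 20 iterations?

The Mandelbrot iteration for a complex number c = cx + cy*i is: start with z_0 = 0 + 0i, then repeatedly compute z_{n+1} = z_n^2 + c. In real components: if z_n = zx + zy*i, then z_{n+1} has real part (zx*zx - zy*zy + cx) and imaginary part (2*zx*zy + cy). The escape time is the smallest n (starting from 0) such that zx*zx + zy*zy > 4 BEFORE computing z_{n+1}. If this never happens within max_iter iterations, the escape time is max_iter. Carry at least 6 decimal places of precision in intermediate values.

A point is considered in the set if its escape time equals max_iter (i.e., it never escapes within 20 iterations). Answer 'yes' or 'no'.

z_0 = 0 + 0i, c = -0.7130 + -0.4640i
Iter 1: z = -0.7130 + -0.4640i, |z|^2 = 0.7237
Iter 2: z = -0.4199 + 0.1977i, |z|^2 = 0.2154
Iter 3: z = -0.5757 + -0.6300i, |z|^2 = 0.7284
Iter 4: z = -0.7784 + 0.2614i, |z|^2 = 0.6743
Iter 5: z = -0.1754 + -0.8710i, |z|^2 = 0.7894
Iter 6: z = -1.4409 + -0.1585i, |z|^2 = 2.1014
Iter 7: z = 1.3381 + -0.0072i, |z|^2 = 1.7907
Iter 8: z = 1.0776 + -0.4834i, |z|^2 = 1.3948
Iter 9: z = 0.2145 + -1.5058i, |z|^2 = 2.3134
Iter 10: z = -2.9344 + -1.1099i, |z|^2 = 9.8426
Escaped at iteration 10

Answer: no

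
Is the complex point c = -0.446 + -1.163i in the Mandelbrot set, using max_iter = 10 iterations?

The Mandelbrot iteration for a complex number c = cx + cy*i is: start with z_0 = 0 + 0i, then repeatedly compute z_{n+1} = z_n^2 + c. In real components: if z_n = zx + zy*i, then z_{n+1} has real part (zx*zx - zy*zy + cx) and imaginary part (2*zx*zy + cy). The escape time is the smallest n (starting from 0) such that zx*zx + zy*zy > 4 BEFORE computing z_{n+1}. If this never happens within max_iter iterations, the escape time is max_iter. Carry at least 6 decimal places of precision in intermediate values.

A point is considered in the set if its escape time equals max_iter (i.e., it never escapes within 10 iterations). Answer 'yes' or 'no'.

z_0 = 0 + 0i, c = -0.4460 + -1.1630i
Iter 1: z = -0.4460 + -1.1630i, |z|^2 = 1.5515
Iter 2: z = -1.5997 + -0.1256i, |z|^2 = 2.5747
Iter 3: z = 2.0971 + -0.7612i, |z|^2 = 4.9772
Escaped at iteration 3

Answer: no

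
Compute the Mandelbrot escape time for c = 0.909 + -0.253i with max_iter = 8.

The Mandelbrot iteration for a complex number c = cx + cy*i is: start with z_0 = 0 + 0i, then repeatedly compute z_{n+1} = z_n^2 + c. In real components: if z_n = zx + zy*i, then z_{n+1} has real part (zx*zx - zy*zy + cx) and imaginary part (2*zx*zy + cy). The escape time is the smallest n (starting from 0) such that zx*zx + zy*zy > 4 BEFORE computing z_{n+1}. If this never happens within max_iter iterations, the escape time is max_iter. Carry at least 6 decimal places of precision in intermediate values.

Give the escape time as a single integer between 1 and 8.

Answer: 3

Derivation:
z_0 = 0 + 0i, c = 0.9090 + -0.2530i
Iter 1: z = 0.9090 + -0.2530i, |z|^2 = 0.8903
Iter 2: z = 1.6713 + -0.7130i, |z|^2 = 3.3015
Iter 3: z = 3.1938 + -2.6361i, |z|^2 = 17.1496
Escaped at iteration 3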